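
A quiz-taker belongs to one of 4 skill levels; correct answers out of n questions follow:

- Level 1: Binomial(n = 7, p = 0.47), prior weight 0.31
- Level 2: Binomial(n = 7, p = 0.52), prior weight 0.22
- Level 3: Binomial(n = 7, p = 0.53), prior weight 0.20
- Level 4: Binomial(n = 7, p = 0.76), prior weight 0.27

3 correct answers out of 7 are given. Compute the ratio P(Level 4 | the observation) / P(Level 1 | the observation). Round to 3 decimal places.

0.155

Since P(k|x) ∝ P(Z=k) f_k(x), the posterior odds are P(Z=i) f_i(x) / (P(Z=j) f_j(x)).
Component likelihoods at x = 3 correct answers out of 7:
  L_1 = C(7,3)·0.47^3·0.53^4 = 35·0.103823·0.0789048 = 0.286725
  L_2 = C(7,3)·0.52^3·0.48^4 = 35·0.140608·0.0530842 = 0.261242
  L_3 = C(7,3)·0.53^3·0.47^4 = 35·0.148877·0.0487968 = 0.254265
  L_4 = C(7,3)·0.76^3·0.24^4 = 35·0.438976·0.00331776 = 0.0509746
0.0137631 / 0.0888847 ≈ 0.155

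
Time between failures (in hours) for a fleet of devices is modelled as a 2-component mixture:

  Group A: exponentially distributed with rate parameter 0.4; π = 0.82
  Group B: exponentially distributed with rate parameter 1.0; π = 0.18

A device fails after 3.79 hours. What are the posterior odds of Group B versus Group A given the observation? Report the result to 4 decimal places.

0.0565

Posterior odds = (π_i f_i(x)) / (π_j f_j(x)); the normalising sum cancels.
Component likelihoods at x = 3.79 hours:
  f_A = 0.4·e^(−0.4·3.79) = 0.4·e^(−1.5160) = 0.0878354
  f_B = 1.0·e^(−1.0·3.79) = 1.0·e^(−3.7900) = 0.0225956
0.00406721 / 0.072025 ≈ 0.0565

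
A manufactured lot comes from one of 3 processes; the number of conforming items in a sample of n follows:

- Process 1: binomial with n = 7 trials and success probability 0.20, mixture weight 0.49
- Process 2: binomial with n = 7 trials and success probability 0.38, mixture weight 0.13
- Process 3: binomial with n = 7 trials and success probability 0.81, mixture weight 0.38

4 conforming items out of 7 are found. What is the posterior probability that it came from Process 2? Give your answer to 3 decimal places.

The responsibility of component k is w_k f_k(x) divided by Σ_j w_j f_j(x).
Evaluate each component's likelihood at the observed value:
  p_1 = C(7,4)·0.20^4·0.80^3 = 35·0.0016·0.512 = 0.028672
  p_2 = C(7,4)·0.38^4·0.62^3 = 35·0.0208514·0.238328 = 0.173931
  p_3 = C(7,4)·0.81^4·0.19^3 = 35·0.430467·0.006859 = 0.10334
Multiply by the mixture weights:
  w_1·p_1 = 0.49 × 0.028672 = 0.0140493
  w_2·p_2 = 0.13 × 0.173931 = 0.0226111
  w_3·p_3 = 0.38 × 0.10334 = 0.0392692
Evidence: 0.0140493 + 0.0226111 + 0.0392692 = 0.0759296
P(Process 2 | 4 conforming items out of 7) ≈ 0.298

0.298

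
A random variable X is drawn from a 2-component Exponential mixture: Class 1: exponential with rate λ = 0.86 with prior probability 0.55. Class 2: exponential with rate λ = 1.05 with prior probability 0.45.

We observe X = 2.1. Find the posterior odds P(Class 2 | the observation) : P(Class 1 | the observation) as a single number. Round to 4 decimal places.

0.6703

Only the two components matter; the odds are (π_i f_i(x)) / (π_j f_j(x)).
Evaluate each component's likelihood at the observed value:
  f_1 = 0.141307
  f_2 = 0.115763
Odds = (0.45/0.55) × (0.115763/0.141307) = 0.818182 × 0.819233 ≈ 0.6703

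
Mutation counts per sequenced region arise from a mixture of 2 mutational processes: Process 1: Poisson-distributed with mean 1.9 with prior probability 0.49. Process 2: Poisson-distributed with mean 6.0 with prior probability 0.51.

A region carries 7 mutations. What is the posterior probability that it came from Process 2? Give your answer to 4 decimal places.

0.9818

The responsibility of component k is π_k f_k(x) divided by Σ_j π_j f_j(x).
Component likelihoods at x = 7 mutations:
  L_1 = 0.00265268
  L_2 = 0.137677
Prior × likelihood for each component:
  π_1·L_1 = 0.49 × 0.00265268 = 0.00129981
  π_2·L_2 = 0.51 × 0.137677 = 0.0702153
Evidence: 0.00129981 + 0.0702153 = 0.0715151
P(Process 2 | the observation) ≈ 0.9818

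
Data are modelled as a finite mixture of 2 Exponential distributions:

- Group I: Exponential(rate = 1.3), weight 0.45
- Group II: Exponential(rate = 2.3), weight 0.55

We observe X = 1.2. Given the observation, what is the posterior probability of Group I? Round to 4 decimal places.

0.6056

Posterior ∝ prior × likelihood, so P(k | x) ∝ π_k f_k(x); normalise over all components.
Evaluate each component's likelihood at the observed value:
  L_I = 1.3·e^(−1.3·1.2) = 1.3·e^(−1.5600) = 0.273177
  L_II = 2.3·e^(−2.3·1.2) = 2.3·e^(−2.7600) = 0.145571
Weight by the priors:
  π_I·L_I = 0.45 × 0.273177 = 0.12293
  π_II·L_II = 0.55 × 0.145571 = 0.0800641
Normaliser: 0.12293 + 0.0800641 = 0.202994
P(Group I | the observation) ≈ 0.6056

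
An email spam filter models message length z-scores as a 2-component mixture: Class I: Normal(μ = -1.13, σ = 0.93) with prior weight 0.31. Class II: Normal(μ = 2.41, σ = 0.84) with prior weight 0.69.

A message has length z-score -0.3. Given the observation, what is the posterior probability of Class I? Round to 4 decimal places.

0.9802

P(component k | x) = w_k·f_k(x) / marginal(x), where marginal(x) = Σ_j w_j·f_j(x).
Evaluate each component's likelihood at the observed value:
  p_I = (1/(0.93·√(2π)))·exp(−(-0.3−-1.13)²/(2·0.93²)) = 0.428970·exp(-0.39825) = 0.28805
  p_II = (1/(0.84·√(2π)))·exp(−(-0.3−2.41)²/(2·0.84²)) = 0.474931·exp(-5.20415) = 0.00260913
Prior × likelihood for each component:
  w_I·p_I = 0.31 × 0.28805 = 0.0892954
  w_II·p_II = 0.69 × 0.00260913 = 0.0018003
Marginal: 0.0892954 + 0.0018003 = 0.0910957
Responsibility of Class I: 0.0892954 / 0.0910957 ≈ 0.9802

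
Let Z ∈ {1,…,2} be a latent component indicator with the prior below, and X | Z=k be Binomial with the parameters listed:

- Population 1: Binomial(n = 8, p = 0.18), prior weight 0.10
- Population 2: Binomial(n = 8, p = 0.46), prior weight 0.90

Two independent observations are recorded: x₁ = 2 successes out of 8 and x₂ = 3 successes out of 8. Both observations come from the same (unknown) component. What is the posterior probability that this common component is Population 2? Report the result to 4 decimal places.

0.9083

Apply Bayes' rule: the posterior for each component is proportional to its prior times its likelihood at x.
Since both observations come from the same component, the likelihood for component k is f_k(x₁)·f_k(x₂).
  f_1 = [C(8,2)·0.18^2·0.82^6 = 28·0.0324·0.304007 = 0.275795] × [0.121081] = 0.0333934
  f_2 = [C(8,2)·0.46^2·0.54^6 = 28·0.2116·0.0247949 = 0.146905] × [0.250282] = 0.0367677
Prior × likelihood for each component:
  P(Z=1)·f_1 = 0.10 × 0.0333934 = 0.00333934
  P(Z=2)·f_2 = 0.90 × 0.0367677 = 0.0330909
Marginal: 0.00333934 + 0.0330909 = 0.0364303
P(Population 2 | x₁, x₂) ≈ 0.9083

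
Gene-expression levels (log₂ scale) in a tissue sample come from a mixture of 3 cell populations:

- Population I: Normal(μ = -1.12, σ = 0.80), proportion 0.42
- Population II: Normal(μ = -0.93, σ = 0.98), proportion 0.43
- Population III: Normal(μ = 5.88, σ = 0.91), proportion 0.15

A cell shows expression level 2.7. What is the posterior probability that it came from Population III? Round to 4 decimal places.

By Bayes' theorem, P(k | x) = π_k f_k(x) / Σ_j π_j f_j(x).
Evaluate each component's likelihood at the observed value:
  f_I = 5.5812e-06
  f_II = 0.000426949
  f_III = 0.000977598
Weight by the priors:
  π_I·f_I = 0.42 × 5.5812e-06 = 2.3441e-06
  π_II·f_II = 0.43 × 0.000426949 = 0.000183588
  π_III·f_III = 0.15 × 0.000977598 = 0.00014664
Evidence: 2.3441e-06 + 0.000183588 + 0.00014664 = 0.000332572
Responsibility of Population III: 0.00014664 / 0.000332572 ≈ 0.4409

0.4409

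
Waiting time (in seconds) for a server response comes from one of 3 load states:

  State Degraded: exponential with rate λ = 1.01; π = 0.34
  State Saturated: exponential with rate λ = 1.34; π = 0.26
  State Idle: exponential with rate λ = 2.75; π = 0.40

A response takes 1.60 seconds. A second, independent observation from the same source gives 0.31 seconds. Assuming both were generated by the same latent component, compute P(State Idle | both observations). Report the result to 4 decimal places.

By Bayes' theorem, P(k | x) = π_k f_k(x) / Σ_j π_j f_j(x).
Since both observations come from the same component, the likelihood for component k is f_k(x₁)·f_k(x₂).
  L_Degraded = [1.01·e^(−1.01·1.60) = 1.01·e^(−1.6160) = 0.200679] × [0.738489] = 0.148199
  L_Saturated = [1.34·e^(−1.34·1.60) = 1.34·e^(−2.1440) = 0.157028] × [0.884502] = 0.138892
  L_Idle = [2.75·e^(−2.75·1.60) = 2.75·e^(−4.4000) = 0.0337627] × [1.17246] = 0.0395853
Multiply by the mixture weights:
  π_Degraded·L_Degraded = 0.34 × 0.148199 = 0.0503877
  π_Saturated·L_Saturated = 0.26 × 0.138892 = 0.0361118
  π_Idle·L_Idle = 0.40 × 0.0395853 = 0.0158341
Normaliser: 0.0503877 + 0.0361118 + 0.0158341 = 0.102334
P(State Idle | x₁,x₂) ≈ 0.1547

0.1547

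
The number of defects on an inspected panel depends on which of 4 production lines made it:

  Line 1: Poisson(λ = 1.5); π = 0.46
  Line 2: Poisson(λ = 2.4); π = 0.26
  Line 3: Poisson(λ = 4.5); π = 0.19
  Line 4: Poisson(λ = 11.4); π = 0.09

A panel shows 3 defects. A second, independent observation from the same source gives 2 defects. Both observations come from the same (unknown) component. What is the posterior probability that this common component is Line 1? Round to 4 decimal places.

Apply Bayes' rule: the posterior for each component is proportional to its prior times its likelihood at x.
Since both observations come from the same component, the likelihood for component k is f_k(x₁)·f_k(x₂).
  p_1 = [e^(−1.5)·1.5^3/3! = 0.125511] × [0.251021] = 0.0315059
  p_2 = [e^(−2.4)·2.4^3/3! = 0.209014] × [0.261268] = 0.0546087
  p_3 = [e^(−4.5)·4.5^3/3! = 0.168718] × [0.112479] = 0.0189771
  p_4 = [e^(−11.4)·11.4^3/3! = 0.00276443] × [0.000727483] = 2.01108e-06
Prior × likelihood for each component:
  P(Z=1)·p_1 = 0.46 × 0.0315059 = 0.0144927
  P(Z=2)·p_2 = 0.26 × 0.0546087 = 0.0141982
  P(Z=3)·p_3 = 0.19 × 0.0189771 = 0.00360566
  P(Z=4)·p_4 = 0.09 × 2.01108e-06 = 1.80997e-07
Denominator: 0.0144927 + 0.0141982 + 0.00360566 + 1.80997e-07 = 0.0322968
Responsibility of Line 1: 0.0144927 / 0.0322968 ≈ 0.4487

0.4487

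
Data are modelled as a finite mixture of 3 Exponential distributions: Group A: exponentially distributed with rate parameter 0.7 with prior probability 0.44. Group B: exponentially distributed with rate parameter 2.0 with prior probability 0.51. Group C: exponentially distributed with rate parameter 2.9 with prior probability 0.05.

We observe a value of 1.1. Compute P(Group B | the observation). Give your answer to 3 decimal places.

The responsibility of component k is π_k f_k(x) divided by Σ_j π_j f_j(x).
Component likelihoods at x = 1.1:
  f_A = 0.324109
  f_B = 0.221606
  f_C = 0.119398
Weight by the priors:
  π_A·f_A = 0.44 × 0.324109 = 0.142608
  π_B·f_B = 0.51 × 0.221606 = 0.113019
  π_C·f_C = 0.05 × 0.119398 = 0.00596992
Evidence: 0.142608 + 0.113019 + 0.00596992 = 0.261597
So the posterior for Group B is 0.113019 / 0.261597 ≈ 0.432.

0.432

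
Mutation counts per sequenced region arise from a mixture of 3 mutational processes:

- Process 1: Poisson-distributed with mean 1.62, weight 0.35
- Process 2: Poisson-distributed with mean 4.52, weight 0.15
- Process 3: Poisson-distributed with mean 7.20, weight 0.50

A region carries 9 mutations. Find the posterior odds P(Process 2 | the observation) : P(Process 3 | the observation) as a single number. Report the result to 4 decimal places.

Posterior odds = (π_i f_i(x)) / (π_j f_j(x)); the normalising sum cancels.
Poisson probabilities:
  p_1 = 4.19097e-05
  p_2 = 0.0236304
  p_3 = 0.106982
0.00354457 / 0.0534908 ≈ 0.0663

0.0663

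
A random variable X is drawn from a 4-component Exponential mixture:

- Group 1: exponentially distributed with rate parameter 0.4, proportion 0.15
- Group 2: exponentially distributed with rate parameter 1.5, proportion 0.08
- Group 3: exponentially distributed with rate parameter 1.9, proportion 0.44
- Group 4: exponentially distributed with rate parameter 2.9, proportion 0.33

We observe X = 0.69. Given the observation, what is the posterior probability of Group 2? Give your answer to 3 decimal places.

0.096

The responsibility of component k is w_k f_k(x) divided by Σ_j w_j f_j(x).
Evaluate each component's likelihood at the observed value:
  f_1 = 0.303525
  f_2 = 0.53284
  f_3 = 0.512146
  f_4 = 0.39208
Prior × likelihood for each component:
  w_1·f_1 = 0.15 × 0.303525 = 0.0455288
  w_2·f_2 = 0.08 × 0.53284 = 0.0426272
  w_3·f_3 = 0.44 × 0.512146 = 0.225344
  w_4·f_4 = 0.33 × 0.39208 = 0.129386
Marginal: 0.0455288 + 0.0426272 + 0.225344 + 0.129386 = 0.442886
Responsibility of Group 2: 0.0426272 / 0.442886 ≈ 0.096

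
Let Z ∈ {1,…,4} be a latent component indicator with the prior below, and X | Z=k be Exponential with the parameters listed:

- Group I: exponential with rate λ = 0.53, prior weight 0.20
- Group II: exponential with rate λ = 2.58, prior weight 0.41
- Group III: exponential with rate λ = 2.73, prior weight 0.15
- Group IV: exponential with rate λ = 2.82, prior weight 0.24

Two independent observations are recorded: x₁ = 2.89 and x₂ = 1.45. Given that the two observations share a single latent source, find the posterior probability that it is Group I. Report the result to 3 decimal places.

By Bayes' theorem, P(k | x) = π_k f_k(x) / Σ_j π_j f_j(x).
Since both observations come from the same component, the likelihood for component k is f_k(x₁)·f_k(x₂).
  L_I = [0.53·e^(−0.53·2.89) = 0.53·e^(−1.5317) = 0.114569] × [0.245765] = 0.0281571
  L_II = [2.58·e^(−2.58·2.89) = 2.58·e^(−7.4562) = 0.00149085] × [0.0612243] = 9.12761e-05
  L_III = [2.73·e^(−2.73·2.89) = 2.73·e^(−7.8897) = 0.00102261] × [0.0521204] = 5.32988e-05
  L_IV = [2.82·e^(−2.82·2.89) = 2.82·e^(−8.1498) = 0.000814397] × [0.0472519] = 3.84818e-05
Unnormalised posteriors:
  π_I·L_I = 0.20 × 0.0281571 = 0.00563142
  π_II·L_II = 0.41 × 9.12761e-05 = 3.74232e-05
  π_III·L_III = 0.15 × 5.32988e-05 = 7.99482e-06
  π_IV·L_IV = 0.24 × 3.84818e-05 = 9.23562e-06
Evidence: 0.00563142 + 3.74232e-05 + 7.99482e-06 + 9.23562e-06 = 0.00568607
So the posterior for Group I is 0.00563142 / 0.00568607 ≈ 0.990.

0.990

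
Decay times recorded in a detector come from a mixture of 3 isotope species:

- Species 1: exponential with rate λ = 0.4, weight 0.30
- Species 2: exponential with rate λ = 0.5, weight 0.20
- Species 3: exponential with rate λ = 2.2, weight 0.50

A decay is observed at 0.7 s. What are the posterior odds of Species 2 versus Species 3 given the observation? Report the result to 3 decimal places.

0.299

Since P(k|x) ∝ P(Z=k) f_k(x), the posterior odds are P(Z=i) f_i(x) / (P(Z=j) f_j(x)).
Evaluate each component's likelihood at the observed value:
  L_1 = 0.302313
  L_2 = 0.352344
  L_3 = 0.471638
Posterior odds = (P(Z=2)·L_2) / (P(Z=3)·L_3) = (0.20·0.352344) / (0.50·0.471638) = 0.0704688 / 0.235819 ≈ 0.299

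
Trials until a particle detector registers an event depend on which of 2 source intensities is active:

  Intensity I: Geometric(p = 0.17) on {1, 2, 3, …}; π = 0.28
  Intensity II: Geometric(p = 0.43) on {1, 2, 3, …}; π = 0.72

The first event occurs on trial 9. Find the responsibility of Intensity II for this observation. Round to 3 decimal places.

P(component k | x) = π_k·f_k(x) / marginal(x), where marginal(x) = Σ_j π_j·f_j(x).
Component likelihoods at x = 9:
  p_I = 0.038289
  p_II = 0.00479145
Weight by the priors:
  π_I·p_I = 0.28 × 0.038289 = 0.0107209
  π_II·p_II = 0.72 × 0.00479145 = 0.00344985
Normaliser: 0.0107209 + 0.00344985 = 0.0141708
Responsibility of Intensity II: 0.00344985 / 0.0141708 ≈ 0.243

0.243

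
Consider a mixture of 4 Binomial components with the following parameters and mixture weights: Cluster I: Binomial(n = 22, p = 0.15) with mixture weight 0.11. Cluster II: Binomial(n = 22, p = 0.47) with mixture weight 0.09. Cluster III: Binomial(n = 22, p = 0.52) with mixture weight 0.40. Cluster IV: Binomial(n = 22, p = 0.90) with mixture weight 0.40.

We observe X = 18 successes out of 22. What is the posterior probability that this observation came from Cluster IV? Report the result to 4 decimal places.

By Bayes' theorem, P(k | x) = w_k f_k(x) / Σ_j w_j f_j(x).
Component likelihoods at x = 18 successes out of 22:
  f_I = 5.64329e-12
  f_II = 0.000722902
  f_III = 0.00300082
  f_IV = 0.109794
Prior × likelihood for each component:
  w_I·f_I = 0.11 × 5.64329e-12 = 6.20762e-13
  w_II·f_II = 0.09 × 0.000722902 = 6.50612e-05
  w_III·f_III = 0.40 × 0.00300082 = 0.00120033
  w_IV·f_IV = 0.40 × 0.109794 = 0.0439177
Marginal: 6.20762e-13 + 6.50612e-05 + 0.00120033 + 0.0439177 = 0.0451831
Responsibility of Cluster IV: 0.0439177 / 0.0451831 ≈ 0.9720

0.9720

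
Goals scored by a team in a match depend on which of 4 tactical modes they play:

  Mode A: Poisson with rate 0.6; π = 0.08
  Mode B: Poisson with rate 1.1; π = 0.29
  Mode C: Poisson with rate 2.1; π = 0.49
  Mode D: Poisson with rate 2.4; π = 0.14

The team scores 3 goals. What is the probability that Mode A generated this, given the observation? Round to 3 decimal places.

P(component k | x) = w_k·f_k(x) / marginal(x), where marginal(x) = Σ_j w_j·f_j(x).
Evaluate each component's likelihood at the observed value:
  L_A = e^(−0.6)·0.6^3/3! = 0.0197572
  L_B = e^(−1.1)·1.1^3/3! = 0.0738419
  L_C = e^(−2.1)·2.1^3/3! = 0.189011
  L_D = e^(−2.4)·2.4^3/3! = 0.209014
Unnormalised posteriors:
  w_A·L_A = 0.08 × 0.0197572 = 0.00158058
  w_B·L_B = 0.29 × 0.0738419 = 0.0214142
  w_C·L_C = 0.49 × 0.189011 = 0.0926156
  w_D·L_D = 0.14 × 0.209014 = 0.029262
Sum: 0.00158058 + 0.0214142 + 0.0926156 + 0.029262 = 0.144872
P(Mode A | x) = 0.00158058 / 0.144872 ≈ 0.011

0.011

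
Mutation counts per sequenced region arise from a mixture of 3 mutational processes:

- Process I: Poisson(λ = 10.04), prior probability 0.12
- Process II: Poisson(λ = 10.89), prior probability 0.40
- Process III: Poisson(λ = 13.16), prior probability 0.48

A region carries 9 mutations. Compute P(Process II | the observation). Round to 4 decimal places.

P(component k | x) = π_k·f_k(x) / marginal(x), where marginal(x) = Σ_j π_j·f_j(x).
Evaluate each component's likelihood at the observed value:
  p_I = e^(−10.04)·10.04^9/9! = 0.124602
  p_II = e^(−10.89)·10.89^9/9! = 0.110668
  p_III = e^(−13.16)·13.16^9/9! = 0.0628383
Multiply by the mixture weights:
  π_I·p_I = 0.12 × 0.124602 = 0.0149522
  π_II·p_II = 0.40 × 0.110668 = 0.0442671
  π_III·p_III = 0.48 × 0.0628383 = 0.0301624
Normaliser: 0.0149522 + 0.0442671 + 0.0301624 = 0.0893817
So the posterior for Process II is 0.0442671 / 0.0893817 ≈ 0.4953.

0.4953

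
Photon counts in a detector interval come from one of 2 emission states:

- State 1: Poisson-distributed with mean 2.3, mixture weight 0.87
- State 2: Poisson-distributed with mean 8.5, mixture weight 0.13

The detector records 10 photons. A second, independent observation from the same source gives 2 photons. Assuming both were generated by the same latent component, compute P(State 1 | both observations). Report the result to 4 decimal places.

0.2002

Apply Bayes' rule: the posterior for each component is proportional to its prior times its likelihood at x.
Since both observations come from the same component, the likelihood for component k is f_k(x₁)·f_k(x₂).
  p_1 = [e^(−2.3)·2.3^10/10! = 0.000114456] × [0.265185] = 3.03519e-05
  p_2 = [e^(−8.5)·8.5^10/10! = 0.110388] × [0.00735029] = 0.000811387
Unnormalised posteriors:
  π_1·p_1 = 0.87 × 3.03519e-05 = 2.64062e-05
  π_2·p_2 = 0.13 × 0.000811387 = 0.00010548
Sum: 2.64062e-05 + 0.00010548 = 0.000131886
Responsibility of State 1: 2.64062e-05 / 0.000131886 ≈ 0.2002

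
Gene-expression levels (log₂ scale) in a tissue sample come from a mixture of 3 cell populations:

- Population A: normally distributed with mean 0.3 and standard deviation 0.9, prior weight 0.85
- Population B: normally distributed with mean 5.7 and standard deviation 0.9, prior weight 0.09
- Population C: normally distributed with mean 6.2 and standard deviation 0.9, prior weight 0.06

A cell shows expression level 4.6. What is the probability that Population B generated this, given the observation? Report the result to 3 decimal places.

The responsibility of component k is π_k f_k(x) divided by Σ_j π_j f_j(x).
Evaluate each component's likelihood at the observed value:
  p_A = 4.89568e-06
  p_B = 0.210033
  p_C = 0.0912799
Multiply by the mixture weights:
  π_A·p_A = 0.85 × 4.89568e-06 = 4.16132e-06
  π_B·p_B = 0.09 × 0.210033 = 0.018903
  π_C·p_C = 0.06 × 0.0912799 = 0.00547679
Normaliser: 4.16132e-06 + 0.018903 + 0.00547679 = 0.0243839
P(Population B | 4.6) = 0.018903 / 0.0243839 ≈ 0.775

0.775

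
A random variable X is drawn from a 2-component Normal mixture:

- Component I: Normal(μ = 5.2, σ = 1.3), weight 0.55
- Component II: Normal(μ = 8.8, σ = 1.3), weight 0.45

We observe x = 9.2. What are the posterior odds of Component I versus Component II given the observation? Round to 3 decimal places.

0.011

Since P(k|x) ∝ π_k f_k(x), the posterior odds are π_i f_i(x) / (π_j f_j(x)).
Evaluate each component's likelihood at the observed value:
  L_I = (1/(1.3·√(2π)))·exp(−(9.2−5.2)²/(2·1.3²)) = 0.306879·exp(-4.73373) = 0.00269858
  L_II = (1/(1.3·√(2π)))·exp(−(9.2−8.8)²/(2·1.3²)) = 0.306879·exp(-0.04734) = 0.29269
Odds = (0.55/0.45) × (0.00269858/0.29269) = 1.22222 × 0.00921991 ≈ 0.011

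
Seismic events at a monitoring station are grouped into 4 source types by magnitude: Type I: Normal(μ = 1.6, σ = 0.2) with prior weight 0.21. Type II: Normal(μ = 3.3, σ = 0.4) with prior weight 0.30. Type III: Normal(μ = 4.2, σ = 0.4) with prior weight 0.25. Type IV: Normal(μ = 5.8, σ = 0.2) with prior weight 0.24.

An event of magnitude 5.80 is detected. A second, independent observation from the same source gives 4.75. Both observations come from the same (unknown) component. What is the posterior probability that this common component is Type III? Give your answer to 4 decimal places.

0.9704

Posterior ∝ prior × likelihood, so P(k | x) ∝ π_k f_k(x); normalise over all components.
Since both observations come from the same component, the likelihood for component k is f_k(x₁)·f_k(x₂).
  f_I = [(1/(0.2·√(2π)))·exp(−(5.80−1.6)²/(2·0.2²)) = 1.994711·exp(-220.50000) = 3.45101e-96] × [2.71514e-54] = 9.37e-150
  f_II = [(1/(0.4·√(2π)))·exp(−(5.80−3.3)²/(2·0.4²)) = 0.997356·exp(-19.53125) = 3.285e-09] × [0.00139765] = 4.5913e-12
  f_III = [(1/(0.4·√(2π)))·exp(−(5.80−4.2)²/(2·0.4²)) = 0.997356·exp(-8.00000) = 0.000334576] × [0.387531] = 0.000129658
  f_IV = [(1/(0.2·√(2π)))·exp(−(5.80−5.8)²/(2·0.2²)) = 1.994711·exp(-0.00000) = 1.99471] × [2.06424e-06] = 4.11755e-06
Multiply by the mixture weights:
  π_I·f_I = 0.21 × 9.37e-150 = 1.9677e-150
  π_II·f_II = 0.30 × 4.5913e-12 = 1.37739e-12
  π_III·f_III = 0.25 × 0.000129658 = 3.24146e-05
  π_IV·f_IV = 0.24 × 4.11755e-06 = 9.88213e-07
Sum: 1.9677e-150 + 1.37739e-12 + 3.24146e-05 + 9.88213e-07 = 3.34028e-05
Responsibility of Type III: 3.24146e-05 / 3.34028e-05 ≈ 0.9704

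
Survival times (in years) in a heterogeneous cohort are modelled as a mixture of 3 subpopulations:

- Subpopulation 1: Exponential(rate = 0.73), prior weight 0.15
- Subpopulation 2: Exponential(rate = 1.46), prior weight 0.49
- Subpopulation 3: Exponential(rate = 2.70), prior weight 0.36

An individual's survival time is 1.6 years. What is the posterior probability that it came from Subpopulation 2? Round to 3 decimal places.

By Bayes' theorem, P(k | x) = w_k f_k(x) / Σ_j w_j f_j(x).
Exponential densities:
  p_1 = 0.227021
  p_2 = 0.141202
  p_3 = 0.0359097
Multiply by the mixture weights:
  w_1·p_1 = 0.15 × 0.227021 = 0.0340532
  w_2·p_2 = 0.49 × 0.141202 = 0.069189
  w_3·p_3 = 0.36 × 0.0359097 = 0.0129275
Denominator: 0.0340532 + 0.069189 + 0.0129275 = 0.11617
P(Subpopulation 2 | 1.6 years) ≈ 0.596

0.596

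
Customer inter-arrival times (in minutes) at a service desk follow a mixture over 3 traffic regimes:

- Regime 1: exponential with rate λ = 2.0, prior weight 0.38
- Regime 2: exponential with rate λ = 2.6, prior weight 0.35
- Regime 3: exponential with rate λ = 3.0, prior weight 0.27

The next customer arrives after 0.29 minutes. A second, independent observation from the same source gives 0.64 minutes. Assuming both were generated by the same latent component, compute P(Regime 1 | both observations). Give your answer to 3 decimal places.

By Bayes' theorem, P(k | x) = π_k f_k(x) / Σ_j π_j f_j(x).
Since both observations come from the same component, the likelihood for component k is f_k(x₁)·f_k(x₂).
  p_1 = [2.0·e^(−2.0·0.29) = 2.0·e^(−0.5800) = 1.1198] × [0.556075] = 0.622691
  p_2 = [2.6·e^(−2.6·0.29) = 2.6·e^(−0.7540) = 1.22325] × [0.492388] = 0.602314
  p_3 = [3.0·e^(−3.0·0.29) = 3.0·e^(−0.8700) = 1.25685] × [0.439821] = 0.552791
Prior × likelihood for each component:
  π_1·p_1 = 0.38 × 0.622691 = 0.236622
  π_2·p_2 = 0.35 × 0.602314 = 0.21081
  π_3·p_3 = 0.27 × 0.552791 = 0.149254
Evidence: 0.236622 + 0.21081 + 0.149254 = 0.596686
P(Regime 1 | x₁, x₂) ≈ 0.397

0.397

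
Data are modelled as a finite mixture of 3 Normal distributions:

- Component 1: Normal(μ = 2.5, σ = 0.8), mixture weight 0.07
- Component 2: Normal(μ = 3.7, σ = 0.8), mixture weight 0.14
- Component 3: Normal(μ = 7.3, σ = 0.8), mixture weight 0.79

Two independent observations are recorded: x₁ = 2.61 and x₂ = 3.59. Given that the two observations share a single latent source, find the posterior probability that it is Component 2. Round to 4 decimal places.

Apply Bayes' rule: the posterior for each component is proportional to its prior times its likelihood at x.
Since both observations come from the same component, the likelihood for component k is f_k(x₁)·f_k(x₂).
  f_1 = [0.493986] × [0.197109] = 0.0973691
  f_2 = [0.197109] × [0.493986] = 0.0973691
  f_3 = [1.71675e-08] × [1.06601e-05] = 1.83008e-13
Unnormalised posteriors:
  P(Z=1)·f_1 = 0.07 × 0.0973691 = 0.00681584
  P(Z=2)·f_2 = 0.14 × 0.0973691 = 0.0136317
  P(Z=3)·f_3 = 0.79 × 1.83008e-13 = 1.44576e-13
Normaliser: 0.00681584 + 0.0136317 + 1.44576e-13 = 0.0204475
So the posterior for Component 2 is 0.0136317 / 0.0204475 ≈ 0.6667.

0.6667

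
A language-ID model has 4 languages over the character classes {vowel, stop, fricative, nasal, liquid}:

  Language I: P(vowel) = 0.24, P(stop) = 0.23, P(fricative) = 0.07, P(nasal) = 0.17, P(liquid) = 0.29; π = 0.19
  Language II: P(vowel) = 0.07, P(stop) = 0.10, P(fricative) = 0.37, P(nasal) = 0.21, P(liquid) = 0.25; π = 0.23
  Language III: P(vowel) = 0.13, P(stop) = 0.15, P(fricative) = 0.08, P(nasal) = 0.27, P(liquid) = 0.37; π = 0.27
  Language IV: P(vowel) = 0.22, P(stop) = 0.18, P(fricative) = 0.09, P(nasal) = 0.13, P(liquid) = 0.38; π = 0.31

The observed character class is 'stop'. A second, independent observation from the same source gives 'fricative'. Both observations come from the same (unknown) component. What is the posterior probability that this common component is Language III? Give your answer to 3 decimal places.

0.163

Apply Bayes' rule: the posterior for each component is proportional to its prior times its likelihood at x.
Since both observations come from the same component, the likelihood for component k is f_k(x₁)·f_k(x₂).
  L_I = [P(stop | comp) = 0.23] × [0.07] = 0.0161
  L_II = [P(stop | comp) = 0.10] × [0.37] = 0.037
  L_III = [P(stop | comp) = 0.15] × [0.08] = 0.012
  L_IV = [P(stop | comp) = 0.18] × [0.09] = 0.0162
Multiply by the mixture weights:
  w_I·L_I = 0.19 × 0.0161 = 0.003059
  w_II·L_II = 0.23 × 0.037 = 0.00851
  w_III·L_III = 0.27 × 0.012 = 0.00324
  w_IV·L_IV = 0.31 × 0.0162 = 0.005022
Evidence: 0.003059 + 0.00851 + 0.00324 + 0.005022 = 0.019831
P(Language III | x₁, x₂) = 0.00324 / 0.019831 ≈ 0.163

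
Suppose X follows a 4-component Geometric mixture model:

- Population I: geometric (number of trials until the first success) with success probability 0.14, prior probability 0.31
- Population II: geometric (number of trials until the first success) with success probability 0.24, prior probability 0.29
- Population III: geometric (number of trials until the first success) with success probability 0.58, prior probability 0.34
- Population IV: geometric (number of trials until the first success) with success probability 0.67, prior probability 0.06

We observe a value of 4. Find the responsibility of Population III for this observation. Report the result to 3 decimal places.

0.197

Apply Bayes' rule: the posterior for each component is proportional to its prior times its likelihood at x.
Geometric probabilities:
  p_I = 0.14·(1−0.14)^3 = 0.14·0.636056 = 0.0890478
  p_II = 0.24·(1−0.24)^3 = 0.24·0.438976 = 0.105354
  p_III = 0.58·(1−0.58)^3 = 0.58·0.074088 = 0.042971
  p_IV = 0.67·(1−0.67)^3 = 0.67·0.035937 = 0.0240778
Weight by the priors:
  P(Z=I)·p_I = 0.31 × 0.0890478 = 0.0276048
  P(Z=II)·p_II = 0.29 × 0.105354 = 0.0305527
  P(Z=III)·p_III = 0.34 × 0.042971 = 0.0146102
  P(Z=IV)·p_IV = 0.06 × 0.0240778 = 0.00144467
Marginal: 0.0276048 + 0.0305527 + 0.0146102 + 0.00144467 = 0.0742124
Responsibility of Population III: 0.0146102 / 0.0742124 ≈ 0.197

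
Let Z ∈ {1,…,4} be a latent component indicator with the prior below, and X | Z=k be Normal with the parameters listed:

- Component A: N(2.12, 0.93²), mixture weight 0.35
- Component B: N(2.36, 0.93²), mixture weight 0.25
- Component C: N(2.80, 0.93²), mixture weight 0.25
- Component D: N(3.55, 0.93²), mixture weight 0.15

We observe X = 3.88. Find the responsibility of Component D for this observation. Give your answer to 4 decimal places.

The responsibility of component k is w_k f_k(x) divided by Σ_j w_j f_j(x).
Component likelihoods at x = 3.88:
  f_A = 0.0715689
  f_B = 0.112814
  f_C = 0.218566
  f_D = 0.402797
Unnormalised posteriors:
  w_A·f_A = 0.35 × 0.0715689 = 0.0250491
  w_B·f_B = 0.25 × 0.112814 = 0.0282035
  w_C·f_C = 0.25 × 0.218566 = 0.0546416
  w_D·f_D = 0.15 × 0.402797 = 0.0604195
Marginal: 0.0250491 + 0.0282035 + 0.0546416 + 0.0604195 = 0.168314
So the posterior for Component D is 0.0604195 / 0.168314 ≈ 0.3590.

0.3590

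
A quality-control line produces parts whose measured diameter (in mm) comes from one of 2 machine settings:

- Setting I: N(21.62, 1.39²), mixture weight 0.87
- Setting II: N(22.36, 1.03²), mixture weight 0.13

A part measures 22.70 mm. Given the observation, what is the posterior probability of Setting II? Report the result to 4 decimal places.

0.2052

Posterior ∝ prior × likelihood, so P(k | x) ∝ w_k f_k(x); normalise over all components.
Normal densities:
  f_I = (1/(1.39·√(2π)))·exp(−(22.70−21.62)²/(2·1.39²)) = 0.287009·exp(-0.30185) = 0.212229
  f_II = (1/(1.03·√(2π)))·exp(−(22.70−22.36)²/(2·1.03²)) = 0.387323·exp(-0.05448) = 0.366785
Unnormalised posteriors:
  w_I·f_I = 0.87 × 0.212229 = 0.184639
  w_II·f_II = 0.13 × 0.366785 = 0.0476821
Normaliser: 0.184639 + 0.0476821 = 0.232321
Responsibility of Setting II: 0.0476821 / 0.232321 ≈ 0.2052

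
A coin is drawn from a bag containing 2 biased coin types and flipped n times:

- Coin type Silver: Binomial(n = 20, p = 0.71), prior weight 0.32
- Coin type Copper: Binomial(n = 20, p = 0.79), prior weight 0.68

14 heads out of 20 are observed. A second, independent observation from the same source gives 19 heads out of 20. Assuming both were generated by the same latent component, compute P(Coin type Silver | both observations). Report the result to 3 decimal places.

By Bayes' theorem, P(k | x) = P(Z=k) f_k(x) / Σ_j P(Z=j) f_j(x).
Since both observations come from the same component, the likelihood for component k is f_k(x₁)·f_k(x₂).
  f_Silver = [C(20,14)·0.71^14·0.29^6 = 38760·0.00827212·0.000594823 = 0.190717] × [0.00865639] = 0.00165092
  f_Copper = [C(20,14)·0.79^14·0.21^6 = 38760·0.036879·8.57661e-05 = 0.122597] × [0.0476611] = 0.00584309
Unnormalised posteriors:
  P(Z=Silver)·f_Silver = 0.32 × 0.00165092 = 0.000528293
  P(Z=Copper)·f_Copper = 0.68 × 0.00584309 = 0.0039733
Normaliser: 0.000528293 + 0.0039733 = 0.0045016
P(Coin type Silver | data) = 0.000528293 / 0.0045016 ≈ 0.117

0.117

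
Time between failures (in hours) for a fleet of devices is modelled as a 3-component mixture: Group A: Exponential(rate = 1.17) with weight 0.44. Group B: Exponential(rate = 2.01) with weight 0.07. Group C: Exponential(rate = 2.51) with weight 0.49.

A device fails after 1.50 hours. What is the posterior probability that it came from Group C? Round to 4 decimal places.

By Bayes' theorem, P(k | x) = w_k f_k(x) / Σ_j w_j f_j(x).
Evaluate each component's likelihood at the observed value:
  L_A = 0.202301
  L_B = 0.0985821
  L_C = 0.0581507
Weight by the priors:
  w_A·L_A = 0.44 × 0.202301 = 0.0890126
  w_B·L_B = 0.07 × 0.0985821 = 0.00690075
  w_C·L_C = 0.49 × 0.0581507 = 0.0284938
Normaliser: 0.0890126 + 0.00690075 + 0.0284938 = 0.124407
P(Group C | the observation) ≈ 0.2290

0.2290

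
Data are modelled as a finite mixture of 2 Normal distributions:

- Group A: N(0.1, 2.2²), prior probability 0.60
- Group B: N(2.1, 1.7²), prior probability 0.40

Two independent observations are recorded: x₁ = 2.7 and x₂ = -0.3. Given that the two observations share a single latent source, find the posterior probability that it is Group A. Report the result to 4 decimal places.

0.5582

By Bayes' theorem, P(k | x) = π_k f_k(x) / Σ_j π_j f_j(x).
Since both observations come from the same component, the likelihood for component k is f_k(x₁)·f_k(x₂).
  p_A = [0.0901985] × [0.178365] = 0.0160882
  p_B = [0.220502] × [0.0866302] = 0.0191021
Weight by the priors:
  π_A·p_A = 0.60 × 0.0160882 = 0.00965293
  π_B·p_B = 0.40 × 0.0191021 = 0.00764084
Sum: 0.00965293 + 0.00764084 = 0.0172938
P(Group A | x₁,x₂) = 0.00965293 / 0.0172938 ≈ 0.5582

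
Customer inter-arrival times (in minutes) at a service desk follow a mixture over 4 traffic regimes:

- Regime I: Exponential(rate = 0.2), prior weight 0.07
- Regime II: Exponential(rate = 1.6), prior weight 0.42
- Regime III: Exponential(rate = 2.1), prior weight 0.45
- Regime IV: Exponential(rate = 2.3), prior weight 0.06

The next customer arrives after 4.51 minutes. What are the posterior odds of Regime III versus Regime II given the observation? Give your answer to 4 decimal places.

Posterior odds = (w_i f_i(x)) / (w_j f_j(x)); the normalising sum cancels.
Exponential densities:
  p_I = 0.2·e^(−0.2·4.51) = 0.2·e^(−0.9020) = 0.0811515
  p_II = 1.6·e^(−1.6·4.51) = 1.6·e^(−7.2160) = 0.00117558
  p_III = 2.1·e^(−2.1·4.51) = 2.1·e^(−9.4710) = 0.000161814
  p_IV = 2.3·e^(−2.3·4.51) = 2.3·e^(−10.3730) = 7.19103e-05
7.28163e-05 / 0.000493742 ≈ 0.1475

0.1475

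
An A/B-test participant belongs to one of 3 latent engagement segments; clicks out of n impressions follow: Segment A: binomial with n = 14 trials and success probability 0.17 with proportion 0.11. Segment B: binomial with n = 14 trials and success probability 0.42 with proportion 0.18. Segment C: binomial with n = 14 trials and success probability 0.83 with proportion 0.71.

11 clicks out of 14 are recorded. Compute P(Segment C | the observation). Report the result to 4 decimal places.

0.9944

Posterior ∝ prior × likelihood, so P(k | x) ∝ w_k f_k(x); normalise over all components.
Evaluate each component's likelihood at the observed value:
  p_A = 7.13303e-07
  p_B = 0.0050948
  p_C = 0.230307
Multiply by the mixture weights:
  w_A·p_A = 0.11 × 7.13303e-07 = 7.84633e-08
  w_B·p_B = 0.18 × 0.0050948 = 0.000917065
  w_C·p_C = 0.71 × 0.230307 = 0.163518
Marginal: 7.84633e-08 + 0.000917065 + 0.163518 = 0.164435
P(Segment C | x) ≈ 0.9944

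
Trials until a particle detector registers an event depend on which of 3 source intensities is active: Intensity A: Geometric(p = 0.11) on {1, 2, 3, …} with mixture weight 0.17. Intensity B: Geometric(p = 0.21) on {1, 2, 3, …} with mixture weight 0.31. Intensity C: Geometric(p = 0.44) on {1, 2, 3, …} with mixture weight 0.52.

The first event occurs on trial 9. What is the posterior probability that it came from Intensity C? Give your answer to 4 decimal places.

By Bayes' theorem, P(k | x) = π_k f_k(x) / Σ_j π_j f_j(x).
Geometric probabilities:
  L_A = 0.11·(1−0.11)^8 = 0.11·0.393659 = 0.0433025
  L_B = 0.21·(1−0.21)^8 = 0.21·0.151711 = 0.0318593
  L_C = 0.44·(1−0.44)^8 = 0.44·0.00967173 = 0.00425556
Weight by the priors:
  π_A·L_A = 0.17 × 0.0433025 = 0.00736142
  π_B·L_B = 0.31 × 0.0318593 = 0.00987638
  π_C·L_C = 0.52 × 0.00425556 = 0.00221289
Denominator: 0.00736142 + 0.00987638 + 0.00221289 = 0.0194507
P(Intensity C | x) = 0.00221289 / 0.0194507 ≈ 0.1138

0.1138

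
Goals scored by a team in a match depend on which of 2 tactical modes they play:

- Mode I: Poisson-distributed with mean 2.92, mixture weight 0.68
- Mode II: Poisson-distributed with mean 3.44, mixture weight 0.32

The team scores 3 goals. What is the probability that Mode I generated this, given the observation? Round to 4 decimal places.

The responsibility of component k is w_k f_k(x) divided by Σ_j w_j f_j(x).
Poisson probabilities:
  p_I = e^(−2.92)·2.92^3/3! = 0.223799
  p_II = e^(−3.44)·3.44^3/3! = 0.217546
Unnormalised posteriors:
  w_I·p_I = 0.68 × 0.223799 = 0.152183
  w_II·p_II = 0.32 × 0.217546 = 0.0696147
Normaliser: 0.152183 + 0.0696147 = 0.221798
So the posterior for Mode I is 0.152183 / 0.221798 ≈ 0.6861.

0.6861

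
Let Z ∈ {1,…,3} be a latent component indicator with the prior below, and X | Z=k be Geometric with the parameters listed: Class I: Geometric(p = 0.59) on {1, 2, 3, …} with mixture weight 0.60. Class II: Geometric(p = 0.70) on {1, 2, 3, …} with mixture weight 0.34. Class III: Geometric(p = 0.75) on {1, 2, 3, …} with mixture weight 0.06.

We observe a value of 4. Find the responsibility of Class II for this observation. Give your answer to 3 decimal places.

The responsibility of component k is π_k f_k(x) divided by Σ_j π_j f_j(x).
Component likelihoods at x = 4:
  f_I = 0.0406634
  f_II = 0.0189
  f_III = 0.0117188
Weight by the priors:
  π_I·f_I = 0.60 × 0.0406634 = 0.024398
  π_II·f_II = 0.34 × 0.0189 = 0.006426
  π_III·f_III = 0.06 × 0.0117188 = 0.000703125
Denominator: 0.024398 + 0.006426 + 0.000703125 = 0.0315272
P(Class II | the observation) ≈ 0.204

0.204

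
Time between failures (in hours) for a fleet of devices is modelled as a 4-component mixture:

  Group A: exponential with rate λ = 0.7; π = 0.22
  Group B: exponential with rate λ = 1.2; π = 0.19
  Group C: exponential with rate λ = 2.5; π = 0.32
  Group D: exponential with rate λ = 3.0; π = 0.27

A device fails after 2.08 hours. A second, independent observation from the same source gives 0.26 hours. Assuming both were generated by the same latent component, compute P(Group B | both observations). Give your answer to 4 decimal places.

Posterior ∝ prior × likelihood, so P(k | x) ∝ P(Z=k) f_k(x); normalise over all components.
Since both observations come from the same component, the likelihood for component k is f_k(x₁)·f_k(x₂).
  L_A = [0.163217] × [0.583521] = 0.0952405
  L_B = [0.0988968] × [0.878378] = 0.0868688
  L_C = [0.0137914] × [1.30511] = 0.0179994
  L_D = [0.00584957] × [1.37522] = 0.00804443
Multiply by the mixture weights:
  P(Z=A)·L_A = 0.22 × 0.0952405 = 0.0209529
  P(Z=B)·L_B = 0.19 × 0.0868688 = 0.0165051
  P(Z=C)·L_C = 0.32 × 0.0179994 = 0.0057598
  P(Z=D)·L_D = 0.27 × 0.00804443 = 0.002172
Normaliser: 0.0209529 + 0.0165051 + 0.0057598 + 0.002172 = 0.0453898
P(Group B | data) ≈ 0.3636

0.3636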